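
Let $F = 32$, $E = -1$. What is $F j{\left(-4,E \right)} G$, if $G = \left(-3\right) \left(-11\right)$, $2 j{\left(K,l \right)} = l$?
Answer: $-528$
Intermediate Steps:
$j{\left(K,l \right)} = \frac{l}{2}$
$G = 33$
$F j{\left(-4,E \right)} G = 32 \cdot \frac{1}{2} \left(-1\right) 33 = 32 \left(- \frac{1}{2}\right) 33 = \left(-16\right) 33 = -528$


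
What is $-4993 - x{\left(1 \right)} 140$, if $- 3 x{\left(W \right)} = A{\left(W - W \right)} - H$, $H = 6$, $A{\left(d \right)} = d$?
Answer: $-5273$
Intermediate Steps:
$x{\left(W \right)} = 2$ ($x{\left(W \right)} = - \frac{\left(W - W\right) - 6}{3} = - \frac{0 - 6}{3} = \left(- \frac{1}{3}\right) \left(-6\right) = 2$)
$-4993 - x{\left(1 \right)} 140 = -4993 - 2 \cdot 140 = -4993 - 280 = -5273$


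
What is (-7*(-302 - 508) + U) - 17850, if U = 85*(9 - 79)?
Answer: -18130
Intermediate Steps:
U = -5950 (U = 85*(-70) = -5950)
(-7*(-302 - 508) + U) - 17850 = (-7*(-302 - 508) - 5950) - 17850 = (-7*(-810) - 5950) - 17850 = (5670 - 5950) - 17850 = -280 - 17850 = -18130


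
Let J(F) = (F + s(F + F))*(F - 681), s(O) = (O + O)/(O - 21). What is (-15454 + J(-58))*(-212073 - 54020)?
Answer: -953530428664/137 ≈ -6.9601e+9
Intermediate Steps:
s(O) = 2*O/(-21 + O) (s(O) = (2*O)/(-21 + O) = 2*O/(-21 + O))
J(F) = (-681 + F)*(F + 4*F/(-21 + 2*F)) (J(F) = (F + 2*(F + F)/(-21 + (F + F)))*(F - 681) = (F + 2*(2*F)/(-21 + 2*F))*(-681 + F) = (F + 4*F/(-21 + 2*F))*(-681 + F) = (-681 + F)*(F + 4*F/(-21 + 2*F)))
(-15454 + J(-58))*(-212073 - 54020) = (-15454 - 58*(11577 - 1379*(-58) + 2*(-58)**2)/(-21 + 2*(-58)))*(-212073 - 54020) = (-15454 - 58*(11577 + 79982 + 2*3364)/(-21 - 116))*(-266093) = (-15454 - 58*(11577 + 79982 + 6728)/(-137))*(-266093) = (-15454 - 58*(-1/137)*98287)*(-266093) = (-15454 + 5700646/137)*(-266093) = (3583448/137)*(-266093) = -953530428664/137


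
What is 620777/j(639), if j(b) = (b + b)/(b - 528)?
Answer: 22968749/426 ≈ 53917.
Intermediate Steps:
j(b) = 2*b/(-528 + b) (j(b) = (2*b)/(-528 + b) = 2*b/(-528 + b))
620777/j(639) = 620777/((2*639/(-528 + 639))) = 620777/((2*639/111)) = 620777/((2*639*(1/111))) = 620777/(426/37) = 620777*(37/426) = 22968749/426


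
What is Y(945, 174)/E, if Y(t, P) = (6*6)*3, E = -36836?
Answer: -27/9209 ≈ -0.0029319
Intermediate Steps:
Y(t, P) = 108 (Y(t, P) = 36*3 = 108)
Y(945, 174)/E = 108/(-36836) = 108*(-1/36836) = -27/9209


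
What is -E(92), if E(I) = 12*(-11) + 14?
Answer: 118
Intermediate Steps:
E(I) = -118 (E(I) = -132 + 14 = -118)
-E(92) = -1*(-118) = 118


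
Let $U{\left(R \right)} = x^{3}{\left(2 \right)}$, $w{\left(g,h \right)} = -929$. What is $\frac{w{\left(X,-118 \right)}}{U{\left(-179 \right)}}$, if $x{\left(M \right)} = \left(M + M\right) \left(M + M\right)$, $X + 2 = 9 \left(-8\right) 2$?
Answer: $- \frac{929}{4096} \approx -0.22681$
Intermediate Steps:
$X = -146$ ($X = -2 + 9 \left(-8\right) 2 = -2 - 144 = -146$)
$x{\left(M \right)} = 4 M^{2}$ ($x{\left(M \right)} = 2 M 2 M = 4 M^{2}$)
$U{\left(R \right)} = 4096$ ($U{\left(R \right)} = \left(4 \cdot 2^{2}\right)^{3} = \left(4 \cdot 4\right)^{3} = 16^{3} = 4096$)
$\frac{w{\left(X,-118 \right)}}{U{\left(-179 \right)}} = - \frac{929}{4096}$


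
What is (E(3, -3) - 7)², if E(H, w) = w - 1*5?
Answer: 225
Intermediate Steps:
E(H, w) = -5 + w (E(H, w) = w - 5 = -5 + w)
(E(3, -3) - 7)² = ((-5 - 3) - 7)² = (-8 - 7)² = (-15)² = 225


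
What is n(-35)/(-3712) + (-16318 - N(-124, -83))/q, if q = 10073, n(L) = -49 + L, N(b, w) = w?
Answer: -14854547/9347744 ≈ -1.5891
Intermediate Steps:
n(-35)/(-3712) + (-16318 - N(-124, -83))/q = (-49 - 35)/(-3712) + (-16318 - 1*(-83))/10073 = -84*(-1/3712) + (-16318 + 83)*(1/10073) = 21/928 - 16235*1/10073 = 21/928 - 16235/10073 = -14854547/9347744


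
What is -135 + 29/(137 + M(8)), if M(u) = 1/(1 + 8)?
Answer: -166329/1234 ≈ -134.79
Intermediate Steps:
M(u) = ⅑ (M(u) = 1/9 = ⅑)
-135 + 29/(137 + M(8)) = -135 + 29/(137 + ⅑) = -135 + 29/(1234/9) = -135 + 29*(9/1234) = -135 + 261/1234 = -166329/1234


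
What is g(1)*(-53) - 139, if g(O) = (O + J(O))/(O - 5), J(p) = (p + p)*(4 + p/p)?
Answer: 27/4 ≈ 6.7500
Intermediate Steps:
J(p) = 10*p (J(p) = (2*p)*(4 + 1) = (2*p)*5 = 10*p)
g(O) = 11*O/(-5 + O) (g(O) = (O + 10*O)/(O - 5) = (11*O)/(-5 + O) = 11*O/(-5 + O))
g(1)*(-53) - 139 = (11*1/(-5 + 1))*(-53) - 139 = (11*1/(-4))*(-53) - 139 = (11*1*(-¼))*(-53) - 139 = -11/4*(-53) - 139 = 583/4 - 139 = 27/4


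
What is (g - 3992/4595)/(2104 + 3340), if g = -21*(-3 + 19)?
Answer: -386978/6253795 ≈ -0.061879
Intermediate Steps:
g = -336 (g = -21*16 = -336)
(g - 3992/4595)/(2104 + 3340) = (-336 - 3992/4595)/(2104 + 3340) = (-336 - 3992*1/4595)/5444 = (-336 - 3992/4595)*(1/5444) = -1547912/4595*1/5444 = -386978/6253795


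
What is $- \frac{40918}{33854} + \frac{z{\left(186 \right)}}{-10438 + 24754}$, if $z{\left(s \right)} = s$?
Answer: $- \frac{48290437}{40387822} \approx -1.1957$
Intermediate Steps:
$- \frac{40918}{33854} + \frac{z{\left(186 \right)}}{-10438 + 24754} = - \frac{40918}{33854} + \frac{186}{-10438 + 24754} = \left(-40918\right) \frac{1}{33854} + \frac{186}{14316} = - \frac{20459}{16927} + 186 \cdot \frac{1}{14316} = - \frac{20459}{16927} + \frac{31}{2386} = - \frac{48290437}{40387822}$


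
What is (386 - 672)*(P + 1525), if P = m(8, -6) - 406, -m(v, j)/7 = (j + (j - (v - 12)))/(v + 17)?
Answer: -8016866/25 ≈ -3.2067e+5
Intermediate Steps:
m(v, j) = -7*(12 - v + 2*j)/(17 + v) (m(v, j) = -7*(j + (j - (v - 12)))/(v + 17) = -7*(j + (j - (-12 + v)))/(17 + v) = -7*(j + (j + (12 - v)))/(17 + v) = -7*(j + (12 + j - v))/(17 + v) = -7*(12 - v + 2*j)/(17 + v))
P = -10094/25 (P = 7*(-12 + 8 - 2*(-6))/(17 + 8) - 406 = 7*(-12 + 8 + 12)/25 - 406 = 7*(1/25)*8 - 406 = 56/25 - 406 = -10094/25 ≈ -403.76)
(386 - 672)*(P + 1525) = (386 - 672)*(-10094/25 + 1525) = -286*28031/25 = -8016866/25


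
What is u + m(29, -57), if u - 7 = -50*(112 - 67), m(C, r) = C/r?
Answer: -127880/57 ≈ -2243.5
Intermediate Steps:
u = -2243 (u = 7 - 50*(112 - 67) = 7 - 50*45 = 7 - 2250 = -2243)
u + m(29, -57) = -2243 + 29/(-57) = -2243 + 29*(-1/57) = -2243 - 29/57 = -127880/57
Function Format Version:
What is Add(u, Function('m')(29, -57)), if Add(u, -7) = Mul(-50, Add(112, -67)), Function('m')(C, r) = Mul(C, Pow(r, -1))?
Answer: Rational(-127880, 57) ≈ -2243.5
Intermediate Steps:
u = -2243 (u = Add(7, Mul(-50, Add(112, -67))) = Add(7, Mul(-50, 45)) = Add(7, -2250) = -2243)
Add(u, Function('m')(29, -57)) = Add(-2243, Mul(29, Pow(-57, -1))) = Add(-2243, Mul(29, Rational(-1, 57))) = Add(-2243, Rational(-29, 57)) = Rational(-127880, 57)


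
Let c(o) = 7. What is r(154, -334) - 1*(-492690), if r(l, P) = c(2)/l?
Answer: 10839181/22 ≈ 4.9269e+5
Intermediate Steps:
r(l, P) = 7/l
r(154, -334) - 1*(-492690) = 7/154 - 1*(-492690) = 7*(1/154) + 492690 = 1/22 + 492690 = 10839181/22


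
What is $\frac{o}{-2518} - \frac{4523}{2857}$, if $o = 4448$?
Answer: $- \frac{12048425}{3596963} \approx -3.3496$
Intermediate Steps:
$\frac{o}{-2518} - \frac{4523}{2857} = \frac{4448}{-2518} - \frac{4523}{2857} = 4448 \left(- \frac{1}{2518}\right) - \frac{4523}{2857} = - \frac{2224}{1259} - \frac{4523}{2857} = - \frac{12048425}{3596963}$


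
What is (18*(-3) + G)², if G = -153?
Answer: 42849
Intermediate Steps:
(18*(-3) + G)² = (18*(-3) - 153)² = (-54 - 153)² = (-207)² = 42849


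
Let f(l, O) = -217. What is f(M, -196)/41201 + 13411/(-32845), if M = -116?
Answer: -559673976/1353246845 ≈ -0.41358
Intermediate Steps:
f(M, -196)/41201 + 13411/(-32845) = -217/41201 + 13411/(-32845) = -217*1/41201 + 13411*(-1/32845) = -217/41201 - 13411/32845 = -559673976/1353246845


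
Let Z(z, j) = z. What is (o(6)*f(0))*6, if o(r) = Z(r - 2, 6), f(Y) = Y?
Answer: 0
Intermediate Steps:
o(r) = -2 + r (o(r) = r - 2 = -2 + r)
(o(6)*f(0))*6 = ((-2 + 6)*0)*6 = (4*0)*6 = 0*6 = 0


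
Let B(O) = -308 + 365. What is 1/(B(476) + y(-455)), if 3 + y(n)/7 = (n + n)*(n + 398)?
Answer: 1/363126 ≈ 2.7539e-6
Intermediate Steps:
B(O) = 57
y(n) = -21 + 14*n*(398 + n) (y(n) = -21 + 7*((n + n)*(n + 398)) = -21 + 7*((2*n)*(398 + n)) = -21 + 7*(2*n*(398 + n)) = -21 + 14*n*(398 + n))
1/(B(476) + y(-455)) = 1/(57 + (-21 + 14*(-455)**2 + 5572*(-455))) = 1/(57 + (-21 + 14*207025 - 2535260)) = 1/(57 + (-21 + 2898350 - 2535260)) = 1/(57 + 363069) = 1/363126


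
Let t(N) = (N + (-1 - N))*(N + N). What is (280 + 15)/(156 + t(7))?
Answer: 295/142 ≈ 2.0775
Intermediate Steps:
t(N) = -2*N
(280 + 15)/(156 + t(7)) = (280 + 15)/(156 - 2*7) = 295/(156 - 14) = 295/142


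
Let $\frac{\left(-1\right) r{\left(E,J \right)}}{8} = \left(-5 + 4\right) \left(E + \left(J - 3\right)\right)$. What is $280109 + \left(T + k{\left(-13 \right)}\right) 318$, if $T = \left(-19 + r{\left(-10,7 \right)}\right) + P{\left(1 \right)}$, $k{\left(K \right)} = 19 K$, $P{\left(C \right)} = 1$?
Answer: $180575$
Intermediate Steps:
$r{\left(E,J \right)} = -24 + 8 E + 8 J$ ($r{\left(E,J \right)} = - 8 \left(-5 + 4\right) \left(E + \left(J - 3\right)\right) = - 8 \left(- (E + \left(-3 + J\right))\right) = - 8 \left(- (-3 + E + J)\right) = - 8 \left(3 - E - J\right) = -24 + 8 E + 8 J$)
$T = -66$ ($T = \left(-19 + \left(-24 + 8 \left(-10\right) + 8 \cdot 7\right)\right) + 1 = \left(-19 - 48\right) + 1 = -67 + 1 = -66$)
$280109 + \left(T + k{\left(-13 \right)}\right) 318 = 280109 + \left(-66 + 19 \left(-13\right)\right) 318 = 280109 + \left(-66 - 247\right) 318 = 280109 - 99534 = 180575$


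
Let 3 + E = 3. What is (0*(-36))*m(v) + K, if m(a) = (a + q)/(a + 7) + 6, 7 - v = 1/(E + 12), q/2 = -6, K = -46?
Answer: -46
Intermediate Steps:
q = -12 (q = 2*(-6) = -12)
E = 0 (E = -3 + 3 = 0)
v = 83/12 (v = 7 - 1/(0 + 12) = 7 - 1/12 = 83/12 ≈ 6.9167)
m(a) = 6 + (-12 + a)/(7 + a) (m(a) = (a - 12)/(a + 7) + 6 = (-12 + a)/(7 + a) + 6 = 6 + (-12 + a)/(7 + a))
(0*(-36))*m(v) + K = (0*(-36))*((30 + 7*(83/12))/(7 + 83/12)) - 46 = 0*((30 + 581/12)/(167/12)) - 46 = 0*((12/167)*(941/12)) - 46 = 0*(941/167) - 46 = 0 - 46 = -46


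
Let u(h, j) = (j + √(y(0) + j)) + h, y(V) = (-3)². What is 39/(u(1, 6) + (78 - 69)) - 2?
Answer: 142/241 - 39*√15/241 ≈ -0.037537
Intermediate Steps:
y(V) = 9
u(h, j) = h + j + √(9 + j) (u(h, j) = (j + √(9 + j)) + h = h + j + √(9 + j))
39/(u(1, 6) + (78 - 69)) - 2 = 39/((1 + 6 + √(9 + 6)) + (78 - 69)) - 2 = 39/((1 + 6 + √15) + 9) - 2 = 39/((7 + √15) + 9) - 2 = 39/(16 + √15) - 2 = -2 + 39/(16 + √15)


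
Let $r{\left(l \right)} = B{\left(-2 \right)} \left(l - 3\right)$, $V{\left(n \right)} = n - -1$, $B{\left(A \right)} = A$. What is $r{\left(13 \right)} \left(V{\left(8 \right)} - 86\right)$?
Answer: $1540$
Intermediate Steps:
$V{\left(n \right)} = 1 + n$ ($V{\left(n \right)} = n + 1 = 1 + n$)
$r{\left(l \right)} = 6 - 2 l$ ($r{\left(l \right)} = - 2 \left(l - 3\right) = - 2 \left(-3 + l\right) = 6 - 2 l$)
$r{\left(13 \right)} \left(V{\left(8 \right)} - 86\right) = \left(6 - 26\right) \left(\left(1 + 8\right) - 86\right) = \left(6 - 26\right) \left(9 - 86\right) = \left(-20\right) \left(-77\right) = 1540$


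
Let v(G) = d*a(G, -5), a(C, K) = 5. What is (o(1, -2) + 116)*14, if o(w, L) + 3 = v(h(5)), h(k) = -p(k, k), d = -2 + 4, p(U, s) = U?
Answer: 1722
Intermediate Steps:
d = 2
h(k) = -k
v(G) = 10 (v(G) = 2*5 = 10)
o(w, L) = 7 (o(w, L) = -3 + 10 = 7)
(o(1, -2) + 116)*14 = (7 + 116)*14 = 123*14 = 1722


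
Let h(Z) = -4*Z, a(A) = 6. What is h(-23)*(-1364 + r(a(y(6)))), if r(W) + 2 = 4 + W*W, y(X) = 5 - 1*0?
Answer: -121992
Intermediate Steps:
y(X) = 5 (y(X) = 5 + 0 = 5)
r(W) = 2 + W**2 (r(W) = -2 + (4 + W*W) = -2 + (4 + W**2) = 2 + W**2)
h(-23)*(-1364 + r(a(y(6)))) = (-4*(-23))*(-1364 + (2 + 6**2)) = 92*(-1364 + (2 + 36)) = 92*(-1364 + 38) = 92*(-1326) = -121992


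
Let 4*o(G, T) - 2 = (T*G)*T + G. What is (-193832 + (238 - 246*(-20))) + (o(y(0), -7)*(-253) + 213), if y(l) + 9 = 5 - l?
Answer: -351875/2 ≈ -1.7594e+5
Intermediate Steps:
y(l) = -4 - l (y(l) = -9 + (5 - l) = -4 - l)
o(G, T) = ½ + G/4 + G*T²/4 (o(G, T) = ½ + ((T*G)*T + G)/4 = ½ + ((G*T)*T + G)/4 = ½ + (G*T² + G)/4 = ½ + (G + G*T²)/4 = ½ + (G/4 + G*T²/4) = ½ + G/4 + G*T²/4)
(-193832 + (238 - 246*(-20))) + (o(y(0), -7)*(-253) + 213) = (-193832 + (238 - 246*(-20))) + ((½ + (-4 - 1*0)/4 + (¼)*(-4 - 1*0)*(-7)²)*(-253) + 213) = (-193832 + (238 + 4920)) + ((½ + (-4 + 0)/4 + (¼)*(-4 + 0)*49)*(-253) + 213) = (-193832 + 5158) + ((½ + (¼)*(-4) + (¼)*(-4)*49)*(-253) + 213) = -188674 + ((½ - 1 - 49)*(-253) + 213) = -188674 + (-99/2*(-253) + 213) = -188674 + (25047/2 + 213) = -188674 + 25473/2 = -351875/2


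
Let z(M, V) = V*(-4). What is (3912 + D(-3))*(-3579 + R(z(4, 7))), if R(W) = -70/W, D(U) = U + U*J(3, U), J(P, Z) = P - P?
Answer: -27961077/2 ≈ -1.3981e+7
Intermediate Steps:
J(P, Z) = 0
z(M, V) = -4*V
D(U) = U (D(U) = U + U*0 = U + 0 = U)
(3912 + D(-3))*(-3579 + R(z(4, 7))) = (3912 - 3)*(-3579 - 70/((-4*7))) = 3909*(-3579 - 70/(-28)) = 3909*(-3579 - 70*(-1/28)) = 3909*(-3579 + 5/2) = 3909*(-7153/2) = -27961077/2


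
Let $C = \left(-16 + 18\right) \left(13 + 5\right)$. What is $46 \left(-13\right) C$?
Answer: $-21528$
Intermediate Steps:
$C = 36$ ($C = 2 \cdot 18 = 36$)
$46 \left(-13\right) C = 46 \left(-13\right) 36 = \left(-598\right) 36 = -21528$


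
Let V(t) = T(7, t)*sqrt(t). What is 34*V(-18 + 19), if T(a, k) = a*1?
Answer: 238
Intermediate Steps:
T(a, k) = a
V(t) = 7*sqrt(t)
34*V(-18 + 19) = 34*(7*sqrt(-18 + 19)) = 34*(7*sqrt(1)) = 34*(7*1) = 34*7 = 238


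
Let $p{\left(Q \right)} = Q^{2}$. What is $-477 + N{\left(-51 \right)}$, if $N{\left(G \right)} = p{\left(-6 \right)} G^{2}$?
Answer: $93159$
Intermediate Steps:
$N{\left(G \right)} = 36 G^{2}$ ($N{\left(G \right)} = \left(-6\right)^{2} G^{2} = 36 G^{2}$)
$-477 + N{\left(-51 \right)} = -477 + 36 \left(-51\right)^{2} = -477 + 36 \cdot 2601 = -477 + 93636 = 93159$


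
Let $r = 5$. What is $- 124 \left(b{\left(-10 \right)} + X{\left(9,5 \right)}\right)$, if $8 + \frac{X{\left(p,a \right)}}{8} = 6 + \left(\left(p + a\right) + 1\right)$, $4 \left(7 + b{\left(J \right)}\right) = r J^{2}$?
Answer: $-27528$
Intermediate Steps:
$b{\left(J \right)} = -7 + \frac{5 J^{2}}{4}$
$X{\left(p,a \right)} = -8 + 8 a + 8 p$ ($X{\left(p,a \right)} = -64 + 8 \left(6 + \left(\left(p + a\right) + 1\right)\right) = -64 + 8 \left(6 + \left(\left(a + p\right) + 1\right)\right) = -64 + 8 \left(6 + \left(1 + a + p\right)\right) = -64 + 8 \left(7 + a + p\right) = -64 + \left(56 + 8 a + 8 p\right) = -8 + 8 a + 8 p$)
$- 124 \left(b{\left(-10 \right)} + X{\left(9,5 \right)}\right) = - 124 \left(\left(-7 + \frac{5 \left(-10\right)^{2}}{4}\right) + \left(-8 + 8 \cdot 5 + 8 \cdot 9\right)\right) = - 124 \left(\left(-7 + \frac{5}{4} \cdot 100\right) + \left(-8 + 40 + 72\right)\right) = - 124 \left(\left(-7 + 125\right) + 104\right) = - 124 \left(118 + 104\right) = \left(-124\right) 222 = -27528$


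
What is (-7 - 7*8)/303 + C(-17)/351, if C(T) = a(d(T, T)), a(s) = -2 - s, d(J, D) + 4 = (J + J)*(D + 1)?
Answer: -62113/35451 ≈ -1.7521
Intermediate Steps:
d(J, D) = -4 + 2*J*(1 + D) (d(J, D) = -4 + (J + J)*(D + 1) = -4 + (2*J)*(1 + D) = -4 + 2*J*(1 + D))
C(T) = 2 - 2*T - 2*T² (C(T) = -2 - (-4 + 2*T + 2*T*T) = -2 - (-4 + 2*T + 2*T²) = -2 + (4 - 2*T - 2*T²) = 2 - 2*T - 2*T²)
(-7 - 7*8)/303 + C(-17)/351 = (-7 - 7*8)/303 + (2 - 2*(-17) - 2*(-17)²)/351 = (-7 - 56)*(1/303) + (2 + 34 - 2*289)*(1/351) = -63*1/303 + (2 + 34 - 578)*(1/351) = -21/101 - 542*1/351 = -21/101 - 542/351 = -62113/35451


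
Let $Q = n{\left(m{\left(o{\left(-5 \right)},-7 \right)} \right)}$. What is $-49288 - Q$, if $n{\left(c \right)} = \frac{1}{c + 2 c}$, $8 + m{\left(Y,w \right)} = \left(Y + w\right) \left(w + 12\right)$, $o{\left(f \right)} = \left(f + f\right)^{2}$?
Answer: $- \frac{67573849}{1371} \approx -49288.0$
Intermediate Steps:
$o{\left(f \right)} = 4 f^{2}$ ($o{\left(f \right)} = \left(2 f\right)^{2} = 4 f^{2}$)
$m{\left(Y,w \right)} = -8 + \left(12 + w\right) \left(Y + w\right)$ ($m{\left(Y,w \right)} = -8 + \left(Y + w\right) \left(w + 12\right) = -8 + \left(Y + w\right) \left(12 + w\right) = -8 + \left(12 + w\right) \left(Y + w\right)$)
$n{\left(c \right)} = \frac{1}{3 c}$
$Q = \frac{1}{1371}$ ($Q = \frac{1}{3 \left(-8 + \left(-7\right)^{2} + 12 \cdot 4 \left(-5\right)^{2} + 12 \left(-7\right) + 4 \left(-5\right)^{2} \left(-7\right)\right)} = \frac{1}{3 \left(-8 + 49 + 12 \cdot 4 \cdot 25 - 84 + 4 \cdot 25 \left(-7\right)\right)} = \frac{1}{3 \left(-8 + 49 + 12 \cdot 100 - 84 + 100 \left(-7\right)\right)} = \frac{1}{3 \left(-8 + 49 + 1200 - 84 - 700\right)} = \frac{1}{3 \cdot 457} = \frac{1}{3} \cdot \frac{1}{457} = \frac{1}{1371} \approx 0.00072939$)
$-49288 - Q = -49288 - \frac{1}{1371} = - \frac{67573849}{1371}$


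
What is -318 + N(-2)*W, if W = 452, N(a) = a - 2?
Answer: -2126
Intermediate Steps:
N(a) = -2 + a
-318 + N(-2)*W = -318 + (-2 - 2)*452 = -318 - 4*452 = -318 - 1808 = -2126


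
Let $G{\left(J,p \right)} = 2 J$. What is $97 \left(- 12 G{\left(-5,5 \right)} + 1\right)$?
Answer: $11737$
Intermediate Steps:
$97 \left(- 12 G{\left(-5,5 \right)} + 1\right) = 97 \left(- 12 \cdot 2 \left(-5\right) + 1\right) = 97 \left(\left(-12\right) \left(-10\right) + 1\right) = 97 \left(120 + 1\right) = 97 \cdot 121 = 11737$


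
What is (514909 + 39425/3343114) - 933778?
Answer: -1400326778641/3343114 ≈ -4.1887e+5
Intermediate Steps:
(514909 + 39425/3343114) - 933778 = 1721399526051/3343114 - 933778 = -1400326778641/3343114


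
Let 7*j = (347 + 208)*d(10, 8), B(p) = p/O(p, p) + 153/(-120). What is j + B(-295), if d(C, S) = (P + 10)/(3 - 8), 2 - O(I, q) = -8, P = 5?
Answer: -75217/280 ≈ -268.63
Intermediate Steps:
O(I, q) = 10 (O(I, q) = 2 - 1*(-8) = 2 + 8 = 10)
d(C, S) = -3 (d(C, S) = (5 + 10)/(3 - 8) = 15/(-5) = 15*(-⅕) = -3)
B(p) = -51/40 + p/10 (B(p) = p/10 + 153/(-120) = p*(⅒) + 153*(-1/120) = p/10 - 51/40 = -51/40 + p/10)
j = -1665/7 (j = ((347 + 208)*(-3))/7 = (555*(-3))/7 = (⅐)*(-1665) = -1665/7 ≈ -237.86)
j + B(-295) = -1665/7 + (-51/40 + (⅒)*(-295)) = -1665/7 + (-51/40 - 59/2) = -1665/7 - 1231/40 = -75217/280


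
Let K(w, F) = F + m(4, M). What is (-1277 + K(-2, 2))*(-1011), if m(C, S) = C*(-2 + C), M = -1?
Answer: 1280937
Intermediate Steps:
K(w, F) = 8 + F (K(w, F) = F + 4*(-2 + 4) = F + 4*2 = F + 8 = 8 + F)
(-1277 + K(-2, 2))*(-1011) = (-1277 + (8 + 2))*(-1011) = (-1277 + 10)*(-1011) = -1267*(-1011) = 1280937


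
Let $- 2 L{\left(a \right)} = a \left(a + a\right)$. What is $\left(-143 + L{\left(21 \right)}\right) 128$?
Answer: $-74752$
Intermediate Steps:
$L{\left(a \right)} = - a^{2}$ ($L{\left(a \right)} = - \frac{a \left(a + a\right)}{2} = - \frac{a 2 a}{2} = - \frac{2 a^{2}}{2} = - a^{2}$)
$\left(-143 + L{\left(21 \right)}\right) 128 = \left(-143 - 21^{2}\right) 128 = \left(-143 - 441\right) 128 = \left(-584\right) 128 = -74752$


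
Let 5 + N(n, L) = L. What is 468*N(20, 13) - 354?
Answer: 3390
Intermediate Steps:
N(n, L) = -5 + L
468*N(20, 13) - 354 = 468*(-5 + 13) - 354 = 468*8 - 354 = 3744 - 354 = 3390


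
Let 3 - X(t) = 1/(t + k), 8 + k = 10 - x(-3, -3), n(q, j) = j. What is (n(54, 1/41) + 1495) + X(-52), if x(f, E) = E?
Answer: 2886734/1927 ≈ 1498.0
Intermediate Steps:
k = 5 (k = -8 + (10 - 1*(-3)) = -8 + (10 + 3) = -8 + 13 = 5)
X(t) = 3 - 1/(5 + t) (X(t) = 3 - 1/(t + 5) = 3 - 1/(5 + t))
(n(54, 1/41) + 1495) + X(-52) = (1/41 + 1495) + (14 + 3*(-52))/(5 - 52) = (1/41 + 1495) + (14 - 156)/(-47) = 61296/41 - 1/47*(-142) = 61296/41 + 142/47 = 2886734/1927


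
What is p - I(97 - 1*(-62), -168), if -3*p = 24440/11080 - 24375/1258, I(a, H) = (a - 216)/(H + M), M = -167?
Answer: 1944796709/350208330 ≈ 5.5533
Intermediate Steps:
I(a, H) = (-216 + a)/(-167 + H) (I(a, H) = (a - 216)/(H - 167) = (-216 + a)/(-167 + H))
p = 5983237/1045398 (p = -(24440/11080 - 24375/1258)/3 = -(24440*(1/11080) - 24375*1/1258)/3 = -(611/277 - 24375/1258)/3 = -⅓*(-5983237/348466) = 5983237/1045398 ≈ 5.7234)
p - I(97 - 1*(-62), -168) = 5983237/1045398 - (-216 + (97 - 1*(-62)))/(-167 - 168) = 5983237/1045398 - (-216 + (97 + 62))/(-335) = 5983237/1045398 - (-1)*(-216 + 159)/335 = 5983237/1045398 - (-1)*(-57)/335 = 5983237/1045398 - 1*57/335 = 5983237/1045398 - 57/335 = 1944796709/350208330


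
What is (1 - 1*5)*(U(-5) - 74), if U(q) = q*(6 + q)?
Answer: 316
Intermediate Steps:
(1 - 1*5)*(U(-5) - 74) = (1 - 1*5)*(-5*(6 - 5) - 74) = (1 - 5)*(-5*1 - 74) = -4*(-5 - 74) = -4*(-79) = 316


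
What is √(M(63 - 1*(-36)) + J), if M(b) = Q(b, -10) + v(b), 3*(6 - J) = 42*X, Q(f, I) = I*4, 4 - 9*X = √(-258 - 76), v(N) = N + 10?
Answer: √(619 + 14*I*√334)/3 ≈ 8.4617 + 1.6799*I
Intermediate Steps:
v(N) = 10 + N
X = 4/9 - I*√334/9 (X = 4/9 - √(-258 - 76)/9 = 4/9 - I*√334/9 ≈ 0.44444 - 2.0306*I)
Q(f, I) = 4*I
J = -2/9 + 14*I*√334/9 (J = 6 - 14*(4/9 - I*√334/9) = 6 - (56/3 - 14*I*√334/3)/3 = 6 + (-56/9 + 14*I*√334/9) = -2/9 + 14*I*√334/9 ≈ -0.22222 + 28.429*I)
M(b) = -30 + b (M(b) = 4*(-10) + (10 + b) = -40 + (10 + b) = -30 + b)
√(M(63 - 1*(-36)) + J) = √((-30 + (63 - 1*(-36))) + (-2/9 + 14*I*√334/9)) = √((-30 + (63 + 36)) + (-2/9 + 14*I*√334/9)) = √((-30 + 99) + (-2/9 + 14*I*√334/9)) = √(69 + (-2/9 + 14*I*√334/9)) = √(619/9 + 14*I*√334/9)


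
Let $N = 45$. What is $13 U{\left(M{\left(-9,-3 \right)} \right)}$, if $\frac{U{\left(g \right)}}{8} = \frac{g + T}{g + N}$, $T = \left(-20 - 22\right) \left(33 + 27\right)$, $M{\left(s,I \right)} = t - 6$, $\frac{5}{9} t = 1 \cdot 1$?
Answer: $- \frac{109382}{17} \approx -6434.2$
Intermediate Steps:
$t = \frac{9}{5}$ ($t = \frac{9 \cdot 1 \cdot 1}{5} = \frac{9}{5} \cdot 1 = \frac{9}{5} \approx 1.8$)
$M{\left(s,I \right)} = - \frac{21}{5}$ ($M{\left(s,I \right)} = \frac{9}{5} - 6 = - \frac{21}{5}$)
$T = -2520$ ($T = \left(-42\right) 60 = -2520$)
$U{\left(g \right)} = \frac{8 \left(-2520 + g\right)}{45 + g}$ ($U{\left(g \right)} = 8 \frac{g - 2520}{g + 45} = 8 \frac{-2520 + g}{45 + g} = \frac{8 \left(-2520 + g\right)}{45 + g}$)
$13 U{\left(M{\left(-9,-3 \right)} \right)} = 13 \frac{8 \left(-2520 - \frac{21}{5}\right)}{45 - \frac{21}{5}} = 13 \cdot 8 \frac{1}{\frac{204}{5}} \left(- \frac{12621}{5}\right) = 13 \cdot 8 \cdot \frac{5}{204} \left(- \frac{12621}{5}\right) = 13 \left(- \frac{8414}{17}\right) = - \frac{109382}{17}$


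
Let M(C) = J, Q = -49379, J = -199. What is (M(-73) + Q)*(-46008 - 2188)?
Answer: 2389461288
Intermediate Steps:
M(C) = -199
(M(-73) + Q)*(-46008 - 2188) = (-199 - 49379)*(-46008 - 2188) = -49578*(-48196) = 2389461288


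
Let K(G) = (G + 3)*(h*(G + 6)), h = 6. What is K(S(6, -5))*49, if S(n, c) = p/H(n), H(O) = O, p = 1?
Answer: 34447/6 ≈ 5741.2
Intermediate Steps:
S(n, c) = 1/n
K(G) = (3 + G)*(36 + 6*G) (K(G) = (G + 3)*(6*(G + 6)) = (3 + G)*(6*(6 + G)) = (3 + G)*(36 + 6*G))
K(S(6, -5))*49 = (108 + 6*(1/6)**2 + 54/6)*49 = (108 + 6*(1/6)**2 + 54*(1/6))*49 = (108 + 6*(1/36) + 9)*49 = (108 + 1/6 + 9)*49 = (703/6)*49 = 34447/6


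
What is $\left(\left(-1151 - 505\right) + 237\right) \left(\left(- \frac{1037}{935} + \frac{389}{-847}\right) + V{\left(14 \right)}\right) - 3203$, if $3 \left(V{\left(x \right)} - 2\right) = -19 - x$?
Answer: $\frac{4540498}{385} \approx 11794.0$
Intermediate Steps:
$V{\left(x \right)} = - \frac{13}{3} - \frac{x}{3}$ ($V{\left(x \right)} = 2 + \frac{-19 - x}{3} = 2 - \left(\frac{19}{3} + \frac{x}{3}\right) = - \frac{13}{3} - \frac{x}{3}$)
$\left(\left(-1151 - 505\right) + 237\right) \left(\left(- \frac{1037}{935} + \frac{389}{-847}\right) + V{\left(14 \right)}\right) - 3203 = \left(\left(-1151 - 505\right) + 237\right) \left(\left(- \frac{1037}{935} + \frac{389}{-847}\right) - 9\right) - 3203 = \left(-1656 + 237\right) \left(\left(\left(-1037\right) \frac{1}{935} + 389 \left(- \frac{1}{847}\right)\right) - 9\right) - 3203 = - 1419 \left(\left(- \frac{61}{55} - \frac{389}{847}\right) - 9\right) - 3203 = - 1419 \left(- \frac{6642}{4235} - 9\right) - 3203 = \left(-1419\right) \left(- \frac{44757}{4235}\right) - 3203 = \frac{5773653}{385} - 3203 = \frac{4540498}{385}$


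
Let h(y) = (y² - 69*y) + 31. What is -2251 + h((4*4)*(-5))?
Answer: 9700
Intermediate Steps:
h(y) = 31 + y² - 69*y
-2251 + h((4*4)*(-5)) = -2251 + (31 + ((4*4)*(-5))² - 69*4*4*(-5)) = -2251 + (31 + (16*(-5))² - 1104*(-5)) = -2251 + (31 + (-80)² - 69*(-80)) = -2251 + (31 + 6400 + 5520) = -2251 + 11951 = 9700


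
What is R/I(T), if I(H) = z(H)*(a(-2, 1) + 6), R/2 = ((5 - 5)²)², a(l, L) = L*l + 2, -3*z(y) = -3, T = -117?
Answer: 0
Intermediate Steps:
z(y) = 1 (z(y) = -⅓*(-3) = 1)
a(l, L) = 2 + L*l
R = 0 (R = 2*((5 - 5)²)² = 2*(0²)² = 2*0² = 2*0 = 0)
I(H) = 6 (I(H) = 1*((2 + 1*(-2)) + 6) = 1*((2 - 2) + 6) = 1*(0 + 6) = 1*6 = 6)
R/I(T) = 0/6 = 0*(⅙) = 0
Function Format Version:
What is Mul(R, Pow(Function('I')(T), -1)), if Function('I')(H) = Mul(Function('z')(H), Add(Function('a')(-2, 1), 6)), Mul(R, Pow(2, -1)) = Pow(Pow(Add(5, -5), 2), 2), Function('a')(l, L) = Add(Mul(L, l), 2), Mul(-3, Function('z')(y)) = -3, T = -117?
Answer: 0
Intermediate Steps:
Function('z')(y) = 1 (Function('z')(y) = Mul(Rational(-1, 3), -3) = 1)
Function('a')(l, L) = Add(2, Mul(L, l))
R = 0 (R = Mul(2, Pow(Pow(Add(5, -5), 2), 2)) = Mul(2, Pow(Pow(0, 2), 2)) = Mul(2, Pow(0, 2)) = Mul(2, 0) = 0)
Function('I')(H) = 6 (Function('I')(H) = Mul(1, Add(Add(2, Mul(1, -2)), 6)) = Mul(1, Add(Add(2, -2), 6)) = Mul(1, Add(0, 6)) = Mul(1, 6) = 6)
Mul(R, Pow(Function('I')(T), -1)) = Mul(0, Pow(6, -1)) = Mul(0, Rational(1, 6)) = 0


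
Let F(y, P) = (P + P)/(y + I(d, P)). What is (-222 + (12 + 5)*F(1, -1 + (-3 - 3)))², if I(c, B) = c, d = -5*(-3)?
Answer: 3591025/64 ≈ 56110.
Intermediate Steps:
d = 15
F(y, P) = 2*P/(15 + y) (F(y, P) = (P + P)/(y + 15) = (2*P)/(15 + y) = 2*P/(15 + y))
(-222 + (12 + 5)*F(1, -1 + (-3 - 3)))² = (-222 + (12 + 5)*(2*(-1 + (-3 - 3))/(15 + 1)))² = (-222 + 17*(2*(-1 - 6)/16))² = (-222 + 17*(2*(-7)*(1/16)))² = (-222 + 17*(-7/8))² = (-222 - 119/8)² = (-1895/8)² = 3591025/64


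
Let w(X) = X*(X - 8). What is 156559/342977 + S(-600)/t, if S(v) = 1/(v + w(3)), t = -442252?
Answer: 42581696826797/93284592485460 ≈ 0.45647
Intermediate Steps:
w(X) = X*(-8 + X)
S(v) = 1/(-15 + v) (S(v) = 1/(v + 3*(-8 + 3)) = 1/(v + 3*(-5)) = 1/(v - 15) = 1/(-15 + v))
156559/342977 + S(-600)/t = 156559/342977 + 1/(-15 - 600*(-442252)) = 156559*(1/342977) - 1/442252/(-615) = 156559/342977 - 1/615*(-1/442252) = 156559/342977 + 1/271984980 = 42581696826797/93284592485460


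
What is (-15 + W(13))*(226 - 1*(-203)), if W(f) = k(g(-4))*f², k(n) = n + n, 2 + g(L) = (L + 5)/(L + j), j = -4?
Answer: -1258257/4 ≈ -3.1456e+5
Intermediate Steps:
g(L) = -2 + (5 + L)/(-4 + L) (g(L) = -2 + (L + 5)/(L - 4) = -2 + (5 + L)/(-4 + L))
k(n) = 2*n
W(f) = -17*f²/4 (W(f) = (2*((13 - 1*(-4))/(-4 - 4)))*f² = (2*((13 + 4)/(-8)))*f² = (2*(-⅛*17))*f² = (2*(-17/8))*f² = -17*f²/4)
(-15 + W(13))*(226 - 1*(-203)) = (-15 - 17/4*13²)*(226 - 1*(-203)) = (-15 - 17/4*169)*(226 + 203) = (-15 - 2873/4)*429 = -2933/4*429 = -1258257/4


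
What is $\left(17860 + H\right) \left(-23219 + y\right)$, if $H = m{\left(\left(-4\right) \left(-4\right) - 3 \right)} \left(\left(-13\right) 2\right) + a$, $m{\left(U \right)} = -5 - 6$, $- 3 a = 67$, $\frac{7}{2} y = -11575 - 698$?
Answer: $- \frac{10171672309}{21} \approx -4.8437 \cdot 10^{8}$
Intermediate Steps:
$y = - \frac{24546}{7}$ ($y = \frac{2 \left(-11575 - 698\right)}{7} = \frac{2}{7} \left(-12273\right) = - \frac{24546}{7} \approx -3506.6$)
$a = - \frac{67}{3}$ ($a = \left(- \frac{1}{3}\right) 67 = - \frac{67}{3} \approx -22.333$)
$m{\left(U \right)} = -11$ ($m{\left(U \right)} = -5 - 6 = -11$)
$H = \frac{791}{3}$ ($H = - 11 \left(\left(-13\right) 2\right) - \frac{67}{3} = \left(-11\right) \left(-26\right) - \frac{67}{3} = 286 - \frac{67}{3} = \frac{791}{3} \approx 263.67$)
$\left(17860 + H\right) \left(-23219 + y\right) = \left(17860 + \frac{791}{3}\right) \left(-23219 - \frac{24546}{7}\right) = \frac{54371}{3} \left(- \frac{187079}{7}\right) = - \frac{10171672309}{21}$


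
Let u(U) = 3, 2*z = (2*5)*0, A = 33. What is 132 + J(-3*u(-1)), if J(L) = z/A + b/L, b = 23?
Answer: 1165/9 ≈ 129.44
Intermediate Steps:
z = 0 (z = ((2*5)*0)/2 = (10*0)/2 = (1/2)*0 = 0)
J(L) = 23/L (J(L) = 0/33 + 23/L = 0*(1/33) + 23/L = 0 + 23/L = 23/L)
132 + J(-3*u(-1)) = 132 + 23/((-3*3)) = 132 + 23/(-9) = 132 + 23*(-1/9) = 132 - 23/9 = 1165/9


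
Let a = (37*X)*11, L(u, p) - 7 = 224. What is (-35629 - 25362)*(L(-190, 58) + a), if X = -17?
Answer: 407907808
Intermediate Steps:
L(u, p) = 231 (L(u, p) = 7 + 224 = 231)
a = -6919 (a = (37*(-17))*11 = -629*11 = -6919)
(-35629 - 25362)*(L(-190, 58) + a) = (-35629 - 25362)*(231 - 6919) = -60991*(-6688) = 407907808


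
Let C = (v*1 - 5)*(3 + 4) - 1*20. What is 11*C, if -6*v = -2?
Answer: -1738/3 ≈ -579.33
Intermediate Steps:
v = 1/3 (v = -1/6*(-2) = 1/3 ≈ 0.33333)
C = -158/3 (C = ((1/3)*1 - 5)*(3 + 4) - 1*20 = (1/3 - 5)*7 - 20 = -14/3*7 - 20 = -98/3 - 20 = -158/3 ≈ -52.667)
11*C = 11*(-158/3) = -1738/3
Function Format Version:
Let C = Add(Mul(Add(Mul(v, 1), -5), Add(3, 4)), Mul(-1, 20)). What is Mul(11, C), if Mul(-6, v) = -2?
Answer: Rational(-1738, 3) ≈ -579.33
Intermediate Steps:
v = Rational(1, 3) (v = Mul(Rational(-1, 6), -2) = Rational(1, 3) ≈ 0.33333)
C = Rational(-158, 3) (C = Add(Mul(Add(Mul(Rational(1, 3), 1), -5), Add(3, 4)), Mul(-1, 20)) = Add(Mul(Add(Rational(1, 3), -5), 7), -20) = Add(Mul(Rational(-14, 3), 7), -20) = Add(Rational(-98, 3), -20) = Rational(-158, 3) ≈ -52.667)
Mul(11, C) = Mul(11, Rational(-158, 3)) = Rational(-1738, 3)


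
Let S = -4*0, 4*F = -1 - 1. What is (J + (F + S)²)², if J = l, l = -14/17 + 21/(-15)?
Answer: 450241/115600 ≈ 3.8948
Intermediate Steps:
F = -½ (F = (-1 - 1)/4 = (¼)*(-2) = -½ ≈ -0.50000)
l = -189/85 (l = -14*1/17 + 21*(-1/15) = -14/17 - 7/5 = -189/85 ≈ -2.2235)
S = 0
J = -189/85 ≈ -2.2235
(J + (F + S)²)² = (-189/85 + (-½ + 0)²)² = (-189/85 + (-½)²)² = (-189/85 + ¼)² = (-671/340)² = 450241/115600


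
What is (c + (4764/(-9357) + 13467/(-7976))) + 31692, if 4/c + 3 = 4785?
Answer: 1884949151399405/59481251304 ≈ 31690.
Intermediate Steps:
c = 2/2391 (c = 4/(-3 + 4785) = 4/4782 = 4*(1/4782) = 2/2391 ≈ 0.00083647)
(c + (4764/(-9357) + 13467/(-7976))) + 31692 = (2/2391 + (4764/(-9357) + 13467/(-7976))) + 31692 = (2/2391 + (4764*(-1/9357) + 13467*(-1/7976))) + 31692 = (2/2391 + (-1588/3119 - 13467/7976)) + 31692 = (2/2391 - 54669461/24877144) + 31692 = -130664926963/59481251304 + 31692 = 1884949151399405/59481251304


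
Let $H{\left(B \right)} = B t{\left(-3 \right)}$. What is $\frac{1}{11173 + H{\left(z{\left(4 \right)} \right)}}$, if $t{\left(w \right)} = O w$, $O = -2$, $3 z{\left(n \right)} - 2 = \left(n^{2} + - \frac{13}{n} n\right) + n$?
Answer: $\frac{1}{11191} \approx 8.9357 \cdot 10^{-5}$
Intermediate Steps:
$z{\left(n \right)} = - \frac{11}{3} + \frac{n}{3} + \frac{n^{2}}{3}$ ($z{\left(n \right)} = \frac{2}{3} + \frac{\left(n^{2} + - \frac{13}{n} n\right) + n}{3} = \frac{2}{3} + \frac{\left(n^{2} - 13\right) + n}{3} = \frac{2}{3} + \frac{\left(-13 + n^{2}\right) + n}{3} = \frac{2}{3} + \frac{-13 + n + n^{2}}{3} = \frac{2}{3} + \left(- \frac{13}{3} + \frac{n}{3} + \frac{n^{2}}{3}\right) = - \frac{11}{3} + \frac{n}{3} + \frac{n^{2}}{3}$)
$t{\left(w \right)} = - 2 w$
$H{\left(B \right)} = 6 B$ ($H{\left(B \right)} = B \left(\left(-2\right) \left(-3\right)\right) = B 6 = 6 B$)
$\frac{1}{11173 + H{\left(z{\left(4 \right)} \right)}} = \frac{1}{11173 + 6 \left(- \frac{11}{3} + \frac{1}{3} \cdot 4 + \frac{4^{2}}{3}\right)} = \frac{1}{11173 + 6 \left(- \frac{11}{3} + \frac{4}{3} + \frac{1}{3} \cdot 16\right)} = \frac{1}{11173 + 6 \left(- \frac{11}{3} + \frac{4}{3} + \frac{16}{3}\right)} = \frac{1}{11173 + 6 \cdot 3} = \frac{1}{11173 + 18} = \frac{1}{11191}$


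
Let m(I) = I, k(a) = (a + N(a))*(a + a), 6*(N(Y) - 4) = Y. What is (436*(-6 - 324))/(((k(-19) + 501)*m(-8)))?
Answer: 53955/3574 ≈ 15.097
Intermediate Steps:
N(Y) = 4 + Y/6
k(a) = 2*a*(4 + 7*a/6) (k(a) = (a + (4 + a/6))*(a + a) = (4 + 7*a/6)*(2*a) = 2*a*(4 + 7*a/6))
(436*(-6 - 324))/(((k(-19) + 501)*m(-8))) = (436*(-6 - 324))/((((⅓)*(-19)*(24 + 7*(-19)) + 501)*(-8))) = (436*(-330))/((((⅓)*(-19)*(24 - 133) + 501)*(-8))) = -143880*(-1/(8*((⅓)*(-19)*(-109) + 501))) = -143880*(-1/(8*(2071/3 + 501))) = -143880/((3574/3)*(-8)) = -143880/(-28592/3) = -143880*(-3/28592) = 53955/3574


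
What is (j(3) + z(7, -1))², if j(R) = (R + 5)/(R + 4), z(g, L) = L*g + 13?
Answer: 2500/49 ≈ 51.020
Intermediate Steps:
z(g, L) = 13 + L*g
j(R) = (5 + R)/(4 + R)
(j(3) + z(7, -1))² = ((5 + 3)/(4 + 3) + (13 - 1*7))² = (8/7 + (13 - 7))² = ((⅐)*8 + 6)² = (8/7 + 6)² = (50/7)² = 2500/49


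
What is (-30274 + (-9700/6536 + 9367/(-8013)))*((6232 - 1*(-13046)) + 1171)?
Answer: -8106383286154439/13093242 ≈ -6.1913e+8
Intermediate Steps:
(-30274 + (-9700/6536 + 9367/(-8013)))*((6232 - 1*(-13046)) + 1171) = (-30274 + (-9700*1/6536 + 9367*(-1/8013)))*((6232 + 13046) + 1171) = (-30274 + (-2425/1634 - 9367/8013))*(19278 + 1171) = (-30274 - 34737203/13093242)*20449 = -396419545511/13093242*20449 = -8106383286154439/13093242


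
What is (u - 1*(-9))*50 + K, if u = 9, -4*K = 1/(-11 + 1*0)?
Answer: 39601/44 ≈ 900.02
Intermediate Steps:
K = 1/44 (K = -1/(4*(-11 + 1*0)) = -1/(4*(-11 + 0)) = -1/4/(-11) = -1/4*(-1/11) = 1/44 ≈ 0.022727)
(u - 1*(-9))*50 + K = (9 - 1*(-9))*50 + 1/44 = (9 + 9)*50 + 1/44 = 18*50 + 1/44 = 900 + 1/44 = 39601/44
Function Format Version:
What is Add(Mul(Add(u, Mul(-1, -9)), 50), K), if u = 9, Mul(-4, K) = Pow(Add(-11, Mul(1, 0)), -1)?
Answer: Rational(39601, 44) ≈ 900.02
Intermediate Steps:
K = Rational(1, 44) (K = Mul(Rational(-1, 4), Pow(Add(-11, Mul(1, 0)), -1)) = Mul(Rational(-1, 4), Pow(Add(-11, 0), -1)) = Mul(Rational(-1, 4), Pow(-11, -1)) = Mul(Rational(-1, 4), Rational(-1, 11)) = Rational(1, 44) ≈ 0.022727)
Add(Mul(Add(u, Mul(-1, -9)), 50), K) = Add(Mul(Add(9, Mul(-1, -9)), 50), Rational(1, 44)) = Add(Mul(Add(9, 9), 50), Rational(1, 44)) = Add(Mul(18, 50), Rational(1, 44)) = Add(900, Rational(1, 44)) = Rational(39601, 44)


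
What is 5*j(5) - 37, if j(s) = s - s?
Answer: -37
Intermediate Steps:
j(s) = 0
5*j(5) - 37 = 5*0 - 37 = 0 - 37 = -37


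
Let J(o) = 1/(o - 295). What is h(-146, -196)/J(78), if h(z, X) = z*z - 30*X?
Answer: -5901532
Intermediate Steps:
h(z, X) = z² - 30*X
J(o) = 1/(-295 + o)
h(-146, -196)/J(78) = ((-146)² - 30*(-196))/(1/(-295 + 78)) = (21316 + 5880)/(1/(-217)) = 27196/(-1/217) = 27196*(-217) = -5901532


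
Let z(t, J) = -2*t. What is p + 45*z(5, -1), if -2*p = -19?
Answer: -881/2 ≈ -440.50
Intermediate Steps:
p = 19/2 (p = -½*(-19) = 19/2 ≈ 9.5000)
p + 45*z(5, -1) = 19/2 + 45*(-2*5) = 19/2 + 45*(-10) = 19/2 - 450 = -881/2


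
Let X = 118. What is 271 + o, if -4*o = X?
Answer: 483/2 ≈ 241.50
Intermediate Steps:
o = -59/2 (o = -1/4*118 = -59/2 ≈ -29.500)
271 + o = 271 - 59/2 = 483/2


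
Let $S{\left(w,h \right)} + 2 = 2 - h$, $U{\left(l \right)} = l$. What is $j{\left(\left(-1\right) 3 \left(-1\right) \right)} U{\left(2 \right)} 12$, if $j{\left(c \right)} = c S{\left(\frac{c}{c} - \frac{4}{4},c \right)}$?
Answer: $-216$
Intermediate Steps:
$S{\left(w,h \right)} = - h$ ($S{\left(w,h \right)} = -2 - \left(-2 + h\right) = - h$)
$j{\left(c \right)} = - c^{2}$ ($j{\left(c \right)} = c \left(- c\right) = - c^{2}$)
$j{\left(\left(-1\right) 3 \left(-1\right) \right)} U{\left(2 \right)} 12 = - \left(\left(-1\right) 3 \left(-1\right)\right)^{2} \cdot 2 \cdot 12 = - \left(\left(-3\right) \left(-1\right)\right)^{2} \cdot 2 \cdot 12 = - 3^{2} \cdot 2 \cdot 12 = \left(-1\right) 9 \cdot 2 \cdot 12 = \left(-9\right) 2 \cdot 12 = \left(-18\right) 12 = -216$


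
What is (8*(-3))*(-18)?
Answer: 432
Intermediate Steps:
(8*(-3))*(-18) = -24*(-18) = 432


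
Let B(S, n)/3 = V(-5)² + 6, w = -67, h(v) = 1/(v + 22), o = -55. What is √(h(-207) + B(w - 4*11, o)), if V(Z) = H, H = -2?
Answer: √1026565/185 ≈ 5.4767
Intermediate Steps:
h(v) = 1/(22 + v)
V(Z) = -2
B(S, n) = 30 (B(S, n) = 3*((-2)² + 6) = 3*(4 + 6) = 3*10 = 30)
√(h(-207) + B(w - 4*11, o)) = √(1/(22 - 207) + 30) = √(1/(-185) + 30) = √(-1/185 + 30) = √(5549/185) = √1026565/185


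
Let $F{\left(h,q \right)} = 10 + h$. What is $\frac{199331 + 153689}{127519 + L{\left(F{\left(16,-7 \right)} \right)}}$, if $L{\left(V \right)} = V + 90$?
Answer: $\frac{70604}{25527} \approx 2.7659$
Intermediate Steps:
$L{\left(V \right)} = 90 + V$
$\frac{199331 + 153689}{127519 + L{\left(F{\left(16,-7 \right)} \right)}} = \frac{199331 + 153689}{127519 + \left(90 + \left(10 + 16\right)\right)} = \frac{353020}{127519 + \left(90 + 26\right)} = \frac{353020}{127519 + 116} = \frac{353020}{127635} = 353020 \cdot \frac{1}{127635} = \frac{70604}{25527}$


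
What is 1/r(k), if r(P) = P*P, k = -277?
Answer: 1/76729 ≈ 1.3033e-5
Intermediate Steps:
r(P) = P²
1/r(k) = 1/((-277)²) = 1/76729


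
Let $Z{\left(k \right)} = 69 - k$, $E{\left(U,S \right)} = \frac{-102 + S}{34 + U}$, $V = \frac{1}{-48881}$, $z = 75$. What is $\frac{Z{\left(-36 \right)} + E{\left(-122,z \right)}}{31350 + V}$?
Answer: $\frac{452980227}{134852902712} \approx 0.0033591$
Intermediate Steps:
$V = - \frac{1}{48881} \approx -2.0458 \cdot 10^{-5}$
$E{\left(U,S \right)} = \frac{-102 + S}{34 + U}$
$\frac{Z{\left(-36 \right)} + E{\left(-122,z \right)}}{31350 + V} = \frac{\left(69 - -36\right) + \frac{-102 + 75}{34 - 122}}{31350 - \frac{1}{48881}} = \frac{\left(69 + 36\right) + \frac{1}{-88} \left(-27\right)}{\frac{1532419349}{48881}} = \left(105 - - \frac{27}{88}\right) \frac{48881}{1532419349} = \left(105 + \frac{27}{88}\right) \frac{48881}{1532419349} = \frac{9267}{88} \cdot \frac{48881}{1532419349} = \frac{452980227}{134852902712}$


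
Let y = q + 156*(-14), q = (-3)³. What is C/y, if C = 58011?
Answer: -19337/737 ≈ -26.237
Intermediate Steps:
q = -27
y = -2211 (y = -27 + 156*(-14) = -27 - 2184 = -2211)
C/y = 58011/(-2211) = 58011*(-1/2211) = -19337/737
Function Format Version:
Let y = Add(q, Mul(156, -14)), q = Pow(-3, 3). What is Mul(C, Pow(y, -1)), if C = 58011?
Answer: Rational(-19337, 737) ≈ -26.237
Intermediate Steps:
q = -27
y = -2211 (y = Add(-27, Mul(156, -14)) = Add(-27, -2184) = -2211)
Mul(C, Pow(y, -1)) = Mul(58011, Pow(-2211, -1)) = Mul(58011, Rational(-1, 2211)) = Rational(-19337, 737)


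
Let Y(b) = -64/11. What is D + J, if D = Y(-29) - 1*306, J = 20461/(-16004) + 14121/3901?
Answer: -212532486367/686747644 ≈ -309.48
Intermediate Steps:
Y(b) = -64/11 (Y(b) = -64*1/11 = -64/11)
J = 146174123/62431604 (J = 20461*(-1/16004) + 14121*(1/3901) = -20461/16004 + 14121/3901 = 146174123/62431604 ≈ 2.3413)
D = -3430/11 (D = -64/11 - 1*306 = -64/11 - 306 = -3430/11 ≈ -311.82)
D + J = -3430/11 + 146174123/62431604 = -212532486367/686747644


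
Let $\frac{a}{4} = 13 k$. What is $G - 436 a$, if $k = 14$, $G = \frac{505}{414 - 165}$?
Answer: $- \frac{79034087}{249} \approx -3.1741 \cdot 10^{5}$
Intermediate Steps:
$G = \frac{505}{249} \approx 2.0281$
$a = 728$ ($a = 4 \cdot 13 \cdot 14 = 4 \cdot 182 = 728$)
$G - 436 a = \frac{505}{249} - 317408 = - \frac{79034087}{249}$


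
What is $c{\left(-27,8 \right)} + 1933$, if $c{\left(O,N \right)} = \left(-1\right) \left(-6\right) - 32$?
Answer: $1907$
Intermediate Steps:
$c{\left(O,N \right)} = -26$ ($c{\left(O,N \right)} = 6 - 32 = -26$)
$c{\left(-27,8 \right)} + 1933 = -26 + 1933 = 1907$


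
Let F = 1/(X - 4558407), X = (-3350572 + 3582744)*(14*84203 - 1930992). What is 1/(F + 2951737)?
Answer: 174632728207/515469885259545558 ≈ 3.3878e-7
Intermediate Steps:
X = -174628169800 (X = 232172*(1178842 - 1930992) = 232172*(-752150) = -174628169800)
F = -1/174632728207 (F = 1/(-174628169800 - 4558407) = 1/(-174632728207) = -1/174632728207 ≈ -5.7263e-12)
1/(F + 2951737) = 1/(-1/174632728207 + 2951737) = 1/(515469885259545558/174632728207) = 174632728207/515469885259545558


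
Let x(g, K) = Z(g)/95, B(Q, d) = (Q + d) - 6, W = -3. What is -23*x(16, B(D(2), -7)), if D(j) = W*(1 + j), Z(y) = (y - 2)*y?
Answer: -5152/95 ≈ -54.232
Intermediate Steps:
Z(y) = y*(-2 + y) (Z(y) = (-2 + y)*y = y*(-2 + y))
D(j) = -3 - 3*j (D(j) = -3*(1 + j) = -3 - 3*j)
B(Q, d) = -6 + Q + d
x(g, K) = g*(-2 + g)/95 (x(g, K) = (g*(-2 + g))/95 = (g*(-2 + g))*(1/95) = g*(-2 + g)/95)
-23*x(16, B(D(2), -7)) = -23*16*(-2 + 16)/95 = -23*16*14/95 = -23*224/95 = -5152/95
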